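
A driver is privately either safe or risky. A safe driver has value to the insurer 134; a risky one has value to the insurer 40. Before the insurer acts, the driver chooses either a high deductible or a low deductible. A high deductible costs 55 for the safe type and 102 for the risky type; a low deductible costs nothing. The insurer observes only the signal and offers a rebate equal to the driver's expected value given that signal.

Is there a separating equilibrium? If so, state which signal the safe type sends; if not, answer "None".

Try safe → high deductible, risky → low deductible:
  Under separation the insurer infers type exactly: high deductible → safe (pays 134), low deductible → risky (pays 40).
  Safe: high deductible gives 134 − 55 = 79; low deductible gives 40 − 0 = 40. No deviation. ✓
  Risky: low deductible gives 40 − 0 = 40; high deductible gives 134 − 102 = 32. No deviation. ✓
Both hold — the safe type sends high deductible.

high deductible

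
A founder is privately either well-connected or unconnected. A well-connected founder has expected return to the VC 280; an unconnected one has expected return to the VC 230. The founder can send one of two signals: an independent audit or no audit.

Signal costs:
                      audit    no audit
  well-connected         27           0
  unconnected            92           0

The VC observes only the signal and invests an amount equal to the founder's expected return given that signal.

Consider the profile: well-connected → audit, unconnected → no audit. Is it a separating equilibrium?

Yes

If types separate, audit earns payment 280 and no audit earns 230.
Well-connected: audit gives 280 − 27 = 253; no audit gives 230 − 0 = 230. No deviation. ✓
Unconnected: no audit gives 230 − 0 = 230; audit gives 280 − 92 = 188. No deviation. ✓
Neither type gains from mimicking the other.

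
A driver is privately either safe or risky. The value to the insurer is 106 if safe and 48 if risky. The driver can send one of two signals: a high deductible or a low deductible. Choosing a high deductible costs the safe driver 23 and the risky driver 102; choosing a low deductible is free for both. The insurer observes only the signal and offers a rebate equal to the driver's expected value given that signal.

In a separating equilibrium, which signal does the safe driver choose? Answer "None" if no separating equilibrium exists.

high deductible

Try safe → high deductible, risky → low deductible:
  Under separation the insurer infers type exactly: high deductible → safe (pays 106), low deductible → risky (pays 48).
  Safe: high deductible gives 106 − 23 = 83; low deductible gives 48 − 0 = 48. No deviation. ✓
  Risky: low deductible gives 48 − 0 = 48; high deductible gives 106 − 102 = 4. No deviation. ✓
Both hold — the safe type sends high deductible.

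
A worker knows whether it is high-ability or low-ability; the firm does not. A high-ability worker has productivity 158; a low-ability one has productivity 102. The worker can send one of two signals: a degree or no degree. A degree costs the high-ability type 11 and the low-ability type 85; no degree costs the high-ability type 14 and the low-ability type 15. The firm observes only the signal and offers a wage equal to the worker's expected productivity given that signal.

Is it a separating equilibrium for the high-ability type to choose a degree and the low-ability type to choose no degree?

If types separate, degree earns payment 158 and no degree earns 102.
High-ability: degree gives 158 − 11 = 147; no degree gives 102 − 14 = 88. No deviation. ✓
Low-ability: no degree gives 102 − 15 = 87; degree gives 158 − 85 = 73. No deviation. ✓
Both incentive constraints hold.

Yes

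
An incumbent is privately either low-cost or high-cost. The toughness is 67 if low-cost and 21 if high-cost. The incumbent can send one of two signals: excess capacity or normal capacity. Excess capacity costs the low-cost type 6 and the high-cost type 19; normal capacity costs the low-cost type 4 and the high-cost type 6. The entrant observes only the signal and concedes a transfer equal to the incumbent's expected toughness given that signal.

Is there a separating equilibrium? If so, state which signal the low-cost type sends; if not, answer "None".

Try low-cost → excess capacity, high-cost → normal capacity:
  If types separate, excess capacity earns payment 67 and normal capacity earns 21.
  Low-cost: excess capacity gives 67 − 6 = 61; normal capacity gives 21 − 4 = 17. No deviation. ✓
  High-cost: normal capacity gives 21 − 6 = 15; excess capacity gives 67 − 19 = 48. Would deviate. ✗
Try low-cost → normal capacity, high-cost → excess capacity:
  If types separate, normal capacity earns payment 67 and excess capacity earns 21.
  Low-cost: normal capacity gives 67 − 4 = 63; excess capacity gives 21 − 6 = 15. No deviation. ✓
  High-cost: excess capacity gives 21 − 19 = 2; normal capacity gives 67 − 6 = 61. Would deviate. ✗
Neither assignment is incentive-compatible.

None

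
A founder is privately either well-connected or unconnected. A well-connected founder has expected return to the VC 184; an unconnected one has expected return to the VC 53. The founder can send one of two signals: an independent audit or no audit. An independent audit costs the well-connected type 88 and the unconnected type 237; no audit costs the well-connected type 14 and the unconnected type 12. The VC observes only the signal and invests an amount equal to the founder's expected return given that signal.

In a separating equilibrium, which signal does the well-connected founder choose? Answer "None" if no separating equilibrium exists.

audit

Try well-connected → audit, unconnected → no audit:
  If types separate, audit earns payment 184 and no audit earns 53.
  Well-connected: audit gives 184 − 88 = 96; no audit gives 53 − 14 = 39. No deviation. ✓
  Unconnected: no audit gives 53 − 12 = 41; audit gives 184 − 237 = -53. No deviation. ✓
Both hold — the well-connected type sends audit.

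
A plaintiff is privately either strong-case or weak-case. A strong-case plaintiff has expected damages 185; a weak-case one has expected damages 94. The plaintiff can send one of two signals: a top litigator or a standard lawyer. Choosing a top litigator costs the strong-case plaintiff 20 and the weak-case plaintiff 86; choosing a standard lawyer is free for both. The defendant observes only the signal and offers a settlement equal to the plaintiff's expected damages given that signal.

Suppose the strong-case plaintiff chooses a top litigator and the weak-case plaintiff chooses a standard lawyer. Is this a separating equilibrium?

No

If types separate, top litigator earns payment 185 and standard lawyer earns 94.
Strong-case: top litigator gives 185 − 20 = 165; standard lawyer gives 94 − 0 = 94. No deviation. ✓
Weak-case: standard lawyer gives 94 − 0 = 94; top litigator gives 185 − 86 = 99. Would deviate. ✗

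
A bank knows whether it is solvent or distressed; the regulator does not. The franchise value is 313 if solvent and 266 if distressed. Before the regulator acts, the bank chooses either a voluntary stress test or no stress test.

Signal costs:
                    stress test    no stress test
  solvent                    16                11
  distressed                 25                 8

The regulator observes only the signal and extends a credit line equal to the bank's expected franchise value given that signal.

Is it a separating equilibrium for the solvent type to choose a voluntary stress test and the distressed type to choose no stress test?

If types separate, stress test earns payment 313 and no stress test earns 266.
Solvent: stress test gives 313 − 16 = 297; no stress test gives 266 − 11 = 255. No deviation. ✓
Distressed: no stress test gives 266 − 8 = 258; stress test gives 313 − 25 = 288. Would deviate. ✗

No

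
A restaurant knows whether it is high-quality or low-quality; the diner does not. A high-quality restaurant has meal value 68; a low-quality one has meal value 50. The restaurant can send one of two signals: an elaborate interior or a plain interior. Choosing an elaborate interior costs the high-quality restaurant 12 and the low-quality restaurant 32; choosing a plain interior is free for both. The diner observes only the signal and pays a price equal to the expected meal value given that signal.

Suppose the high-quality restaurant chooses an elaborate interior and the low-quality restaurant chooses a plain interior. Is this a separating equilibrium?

If types separate, elaborate interior earns payment 68 and plain interior earns 50.
High-quality: elaborate interior gives 68 − 12 = 56; plain interior gives 50 − 0 = 50. No deviation. ✓
Low-quality: plain interior gives 50 − 0 = 50; elaborate interior gives 68 − 32 = 36. No deviation. ✓
Neither type gains from mimicking the other.

Yes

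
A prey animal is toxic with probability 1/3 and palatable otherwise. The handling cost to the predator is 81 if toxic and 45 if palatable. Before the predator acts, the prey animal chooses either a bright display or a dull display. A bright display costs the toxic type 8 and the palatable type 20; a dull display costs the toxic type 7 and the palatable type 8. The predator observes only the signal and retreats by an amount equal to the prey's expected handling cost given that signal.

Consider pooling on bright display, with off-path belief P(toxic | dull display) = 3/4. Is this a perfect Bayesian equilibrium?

No

At the pooled signal (bright display) the predator holds the prior 1/3 and pays 1/3·81 + 2/3·45 = 57. Off-path (dull display) belief 3/4 gives 3/4·81 + 1/4·45 = 72.
Toxic: bright display gives 57 − 8 = 49; dull display gives 72 − 7 = 65. Deviates. ✗
Palatable: bright display gives 57 − 20 = 37; dull display gives 72 − 8 = 64. Deviates. ✗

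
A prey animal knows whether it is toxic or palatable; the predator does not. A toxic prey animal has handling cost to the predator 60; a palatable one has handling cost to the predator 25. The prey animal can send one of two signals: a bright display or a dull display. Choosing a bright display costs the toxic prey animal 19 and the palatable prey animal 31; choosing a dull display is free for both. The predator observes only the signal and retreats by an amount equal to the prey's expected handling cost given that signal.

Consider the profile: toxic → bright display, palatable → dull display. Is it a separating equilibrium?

Under separation the predator infers type exactly: bright display → toxic (pays 60), dull display → palatable (pays 25).
Toxic: bright display gives 60 − 19 = 41; dull display gives 25 − 0 = 25. No deviation. ✓
Palatable: dull display gives 25 − 0 = 25; bright display gives 60 − 31 = 29. Would deviate. ✗

No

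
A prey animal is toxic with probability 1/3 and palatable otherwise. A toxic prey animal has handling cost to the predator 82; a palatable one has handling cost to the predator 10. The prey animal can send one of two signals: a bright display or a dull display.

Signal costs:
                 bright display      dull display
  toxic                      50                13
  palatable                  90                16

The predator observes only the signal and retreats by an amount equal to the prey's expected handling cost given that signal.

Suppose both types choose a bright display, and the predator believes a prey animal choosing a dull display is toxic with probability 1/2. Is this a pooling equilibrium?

No

At the pooled signal (bright display) the predator holds the prior 1/3 and pays 1/3·82 + 2/3·10 = 34. Off-path (dull display) belief 1/2 gives 1/2·82 + 1/2·10 = 46.
Toxic: bright display gives 34 − 50 = -16; dull display gives 46 − 13 = 33. Deviates. ✗
Palatable: bright display gives 34 − 90 = -56; dull display gives 46 − 16 = 30. Deviates. ✗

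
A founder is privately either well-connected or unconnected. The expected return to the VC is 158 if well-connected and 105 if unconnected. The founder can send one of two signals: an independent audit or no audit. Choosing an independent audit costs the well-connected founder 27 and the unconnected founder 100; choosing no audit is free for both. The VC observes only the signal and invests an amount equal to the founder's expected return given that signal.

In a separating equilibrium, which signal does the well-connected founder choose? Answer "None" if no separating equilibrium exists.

audit

Try well-connected → audit, unconnected → no audit:
  Under separation the VC infers type exactly: audit → well-connected (pays 158), no audit → unconnected (pays 105).
  Well-connected: audit gives 158 − 27 = 131; no audit gives 105 − 0 = 105. No deviation. ✓
  Unconnected: no audit gives 105 − 0 = 105; audit gives 158 − 100 = 58. No deviation. ✓
Both hold — the well-connected type sends audit.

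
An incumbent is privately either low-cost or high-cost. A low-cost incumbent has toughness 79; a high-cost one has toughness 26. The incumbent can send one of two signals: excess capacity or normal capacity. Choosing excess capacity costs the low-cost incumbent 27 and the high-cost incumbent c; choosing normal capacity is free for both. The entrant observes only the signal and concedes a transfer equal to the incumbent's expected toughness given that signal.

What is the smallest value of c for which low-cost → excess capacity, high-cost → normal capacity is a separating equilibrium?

Under separation: excess capacity → low-cost (pays 79); normal capacity → high-cost (pays 26).
Low-cost: 79 − 27 = 52 ≥ 26 − 0 = 26. Holds regardless of c. ✓
High-cost: 26 − 0 ≥ 79 − c, so c ≥ 79 − 26 = 53.

53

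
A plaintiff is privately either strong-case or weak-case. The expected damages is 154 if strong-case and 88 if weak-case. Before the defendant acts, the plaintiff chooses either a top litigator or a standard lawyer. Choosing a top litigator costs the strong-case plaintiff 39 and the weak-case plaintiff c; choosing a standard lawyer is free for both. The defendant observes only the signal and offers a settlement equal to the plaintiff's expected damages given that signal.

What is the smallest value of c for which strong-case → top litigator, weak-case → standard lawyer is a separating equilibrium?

Under separation: top litigator → strong-case (pays 154); standard lawyer → weak-case (pays 88).
Strong-case: 154 − 39 = 115 ≥ 88 − 0 = 88. Holds regardless of c. ✓
Weak-case: 88 − 0 ≥ 154 − c, so c ≥ 154 − 88 = 66.

66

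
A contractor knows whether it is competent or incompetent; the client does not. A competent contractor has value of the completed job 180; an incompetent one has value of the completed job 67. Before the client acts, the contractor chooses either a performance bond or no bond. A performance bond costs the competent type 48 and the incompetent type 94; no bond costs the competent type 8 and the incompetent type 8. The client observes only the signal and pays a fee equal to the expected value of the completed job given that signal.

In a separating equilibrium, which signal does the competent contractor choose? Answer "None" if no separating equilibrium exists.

Try competent → bond, incompetent → no bond:
  If types separate, bond earns payment 180 and no bond earns 67.
  Competent: bond gives 180 − 48 = 132; no bond gives 67 − 8 = 59. No deviation. ✓
  Incompetent: no bond gives 67 − 8 = 59; bond gives 180 − 94 = 86. Would deviate. ✗
Try competent → no bond, incompetent → bond:
  If types separate, no bond earns payment 180 and bond earns 67.
  Competent: no bond gives 180 − 8 = 172; bond gives 67 − 48 = 19. No deviation. ✓
  Incompetent: bond gives 67 − 94 = -27; no bond gives 180 − 8 = 172. Would deviate. ✗
Neither assignment is incentive-compatible.

None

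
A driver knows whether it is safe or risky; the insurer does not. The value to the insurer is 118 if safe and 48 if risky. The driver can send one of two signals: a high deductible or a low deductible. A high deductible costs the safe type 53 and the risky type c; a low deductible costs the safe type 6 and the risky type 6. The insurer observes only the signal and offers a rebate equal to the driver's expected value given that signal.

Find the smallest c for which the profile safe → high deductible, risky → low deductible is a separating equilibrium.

76

Under separation: high deductible → safe (pays 118); low deductible → risky (pays 48).
Safe: 118 − 53 = 65 ≥ 48 − 6 = 42. Holds regardless of c. ✓
Risky: 48 − 6 ≥ 118 − c, so c ≥ 118 − 42 = 76.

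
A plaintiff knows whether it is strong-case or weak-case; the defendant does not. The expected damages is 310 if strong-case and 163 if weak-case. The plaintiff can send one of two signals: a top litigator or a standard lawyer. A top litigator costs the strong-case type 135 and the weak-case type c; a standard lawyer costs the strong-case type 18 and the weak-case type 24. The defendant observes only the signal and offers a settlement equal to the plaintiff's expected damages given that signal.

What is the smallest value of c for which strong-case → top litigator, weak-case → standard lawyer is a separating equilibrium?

Under separation: top litigator → strong-case (pays 310); standard lawyer → weak-case (pays 163).
Strong-case: 310 − 135 = 175 ≥ 163 − 18 = 145. Holds regardless of c. ✓
Weak-case: 163 − 24 ≥ 310 − c, so c ≥ 310 − 139 = 171.

171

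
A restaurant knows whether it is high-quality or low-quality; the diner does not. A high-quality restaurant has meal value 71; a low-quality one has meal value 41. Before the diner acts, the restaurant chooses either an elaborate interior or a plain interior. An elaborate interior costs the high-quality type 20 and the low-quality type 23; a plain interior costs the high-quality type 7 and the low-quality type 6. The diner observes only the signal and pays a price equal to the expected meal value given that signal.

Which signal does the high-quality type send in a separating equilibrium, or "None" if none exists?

Try high-quality → elaborate interior, low-quality → plain interior:
  Under separation the diner infers type exactly: elaborate interior → high-quality (pays 71), plain interior → low-quality (pays 41).
  High-quality: elaborate interior gives 71 − 20 = 51; plain interior gives 41 − 7 = 34. No deviation. ✓
  Low-quality: plain interior gives 41 − 6 = 35; elaborate interior gives 71 − 23 = 48. Would deviate. ✗
Try high-quality → plain interior, low-quality → elaborate interior:
  Under separation the diner infers type exactly: plain interior → high-quality (pays 71), elaborate interior → low-quality (pays 41).
  High-quality: plain interior gives 71 − 7 = 64; elaborate interior gives 41 − 20 = 21. No deviation. ✓
  Low-quality: elaborate interior gives 41 − 23 = 18; plain interior gives 71 − 6 = 65. Would deviate. ✗
Neither assignment is incentive-compatible.

None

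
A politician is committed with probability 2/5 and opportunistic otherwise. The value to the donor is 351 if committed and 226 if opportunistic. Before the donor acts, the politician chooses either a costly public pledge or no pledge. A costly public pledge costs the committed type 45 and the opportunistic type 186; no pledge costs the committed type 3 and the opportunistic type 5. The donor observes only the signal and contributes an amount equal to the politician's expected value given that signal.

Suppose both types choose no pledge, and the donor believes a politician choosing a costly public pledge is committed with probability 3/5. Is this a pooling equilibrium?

Yes

At the pooled signal (no pledge) the donor holds the prior 2/5 and pays 2/5·351 + 3/5·226 = 276. Off-path (pledge) belief 3/5 gives 3/5·351 + 2/5·226 = 301.
Committed: no pledge gives 276 − 3 = 273; pledge gives 301 − 45 = 256. Stays. ✓
Opportunistic: no pledge gives 276 − 5 = 271; pledge gives 301 − 186 = 115. Stays. ✓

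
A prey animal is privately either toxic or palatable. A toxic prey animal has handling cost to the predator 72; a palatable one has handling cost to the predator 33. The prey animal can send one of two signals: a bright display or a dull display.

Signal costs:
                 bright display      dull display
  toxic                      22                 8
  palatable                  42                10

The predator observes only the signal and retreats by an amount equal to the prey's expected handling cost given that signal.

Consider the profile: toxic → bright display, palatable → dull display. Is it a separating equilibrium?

Under separation the predator infers type exactly: bright display → toxic (pays 72), dull display → palatable (pays 33).
Toxic: bright display gives 72 − 22 = 50; dull display gives 33 − 8 = 25. No deviation. ✓
Palatable: dull display gives 33 − 10 = 23; bright display gives 72 − 42 = 30. Would deviate. ✗

No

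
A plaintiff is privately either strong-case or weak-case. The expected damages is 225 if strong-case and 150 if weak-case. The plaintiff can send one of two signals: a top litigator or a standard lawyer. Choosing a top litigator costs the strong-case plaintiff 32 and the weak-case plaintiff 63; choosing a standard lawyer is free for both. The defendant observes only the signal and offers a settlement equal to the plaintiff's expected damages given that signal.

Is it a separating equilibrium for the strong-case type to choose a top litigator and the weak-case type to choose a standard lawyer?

Under separation the defendant infers type exactly: top litigator → strong-case (pays 225), standard lawyer → weak-case (pays 150).
Strong-case: top litigator gives 225 − 32 = 193; standard lawyer gives 150 − 0 = 150. No deviation. ✓
Weak-case: standard lawyer gives 150 − 0 = 150; top litigator gives 225 − 63 = 162. Would deviate. ✗

No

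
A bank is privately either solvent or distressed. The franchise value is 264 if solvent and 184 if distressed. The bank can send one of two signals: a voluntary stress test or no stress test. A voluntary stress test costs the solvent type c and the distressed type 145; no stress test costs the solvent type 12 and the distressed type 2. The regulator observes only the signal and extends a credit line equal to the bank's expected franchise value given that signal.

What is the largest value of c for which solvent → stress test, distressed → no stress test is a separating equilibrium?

92

Under separation: stress test → solvent (pays 264); no stress test → distressed (pays 184).
Distressed: 184 − 2 = 182 ≥ 264 − 145 = 119. Holds regardless of c. ✓
Solvent: 264 − c ≥ 184 − 12, so c ≤ 264 − 172 = 92.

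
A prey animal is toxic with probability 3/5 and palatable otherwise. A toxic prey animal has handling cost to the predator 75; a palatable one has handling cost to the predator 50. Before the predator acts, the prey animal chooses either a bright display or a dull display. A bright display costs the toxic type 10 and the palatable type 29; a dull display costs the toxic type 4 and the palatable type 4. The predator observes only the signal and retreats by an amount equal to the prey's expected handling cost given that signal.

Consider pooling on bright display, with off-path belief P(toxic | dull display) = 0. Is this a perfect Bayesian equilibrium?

On the equilibrium path (bright display) the predator holds the prior 3/5 and pays 3/5·75 + 2/5·50 = 65. Off-path (dull display) belief 0 gives 0·75 + 1·50 = 50.
Toxic: bright display gives 65 − 10 = 55; dull display gives 50 − 4 = 46. Stays. ✓
Palatable: bright display gives 65 − 29 = 36; dull display gives 50 − 4 = 46. Deviates. ✗

No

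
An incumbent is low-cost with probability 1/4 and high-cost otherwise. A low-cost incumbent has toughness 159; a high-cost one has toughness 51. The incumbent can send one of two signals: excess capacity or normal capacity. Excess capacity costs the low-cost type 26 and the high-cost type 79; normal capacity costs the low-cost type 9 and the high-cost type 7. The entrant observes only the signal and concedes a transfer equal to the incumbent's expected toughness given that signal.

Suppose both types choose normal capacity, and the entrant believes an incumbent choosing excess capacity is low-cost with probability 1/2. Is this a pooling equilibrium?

On the equilibrium path (normal capacity) the entrant holds the prior 1/4 and pays 1/4·159 + 3/4·51 = 78. Off-path (excess capacity) belief 1/2 gives 1/2·159 + 1/2·51 = 105.
Low-cost: normal capacity gives 78 − 9 = 69; excess capacity gives 105 − 26 = 79. Deviates. ✗
High-cost: normal capacity gives 78 − 7 = 71; excess capacity gives 105 − 79 = 26. Stays. ✓

No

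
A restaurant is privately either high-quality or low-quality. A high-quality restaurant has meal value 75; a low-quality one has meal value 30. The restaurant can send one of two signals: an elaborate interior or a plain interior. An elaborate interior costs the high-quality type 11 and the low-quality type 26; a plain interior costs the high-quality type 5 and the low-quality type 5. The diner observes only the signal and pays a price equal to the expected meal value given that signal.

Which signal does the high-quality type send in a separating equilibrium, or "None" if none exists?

None

Try high-quality → elaborate interior, low-quality → plain interior:
  Under separation the diner infers type exactly: elaborate interior → high-quality (pays 75), plain interior → low-quality (pays 30).
  High-quality: elaborate interior gives 75 − 11 = 64; plain interior gives 30 − 5 = 25. No deviation. ✓
  Low-quality: plain interior gives 30 − 5 = 25; elaborate interior gives 75 − 26 = 49. Would deviate. ✗
Try high-quality → plain interior, low-quality → elaborate interior:
  Under separation the diner infers type exactly: plain interior → high-quality (pays 75), elaborate interior → low-quality (pays 30).
  High-quality: plain interior gives 75 − 5 = 70; elaborate interior gives 30 − 11 = 19. No deviation. ✓
  Low-quality: elaborate interior gives 30 − 26 = 4; plain interior gives 75 − 5 = 70. Would deviate. ✗
Neither assignment is incentive-compatible.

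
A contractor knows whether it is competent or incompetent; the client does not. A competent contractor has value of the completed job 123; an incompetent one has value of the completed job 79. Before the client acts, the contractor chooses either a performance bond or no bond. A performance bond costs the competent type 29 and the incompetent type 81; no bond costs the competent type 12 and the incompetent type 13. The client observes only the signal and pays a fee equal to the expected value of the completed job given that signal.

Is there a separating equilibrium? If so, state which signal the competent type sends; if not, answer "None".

Try competent → bond, incompetent → no bond:
  Under separation the client infers type exactly: bond → competent (pays 123), no bond → incompetent (pays 79).
  Competent: bond gives 123 − 29 = 94; no bond gives 79 − 12 = 67. No deviation. ✓
  Incompetent: no bond gives 79 − 13 = 66; bond gives 123 − 81 = 42. No deviation. ✓
Both hold — the competent type sends bond.

bond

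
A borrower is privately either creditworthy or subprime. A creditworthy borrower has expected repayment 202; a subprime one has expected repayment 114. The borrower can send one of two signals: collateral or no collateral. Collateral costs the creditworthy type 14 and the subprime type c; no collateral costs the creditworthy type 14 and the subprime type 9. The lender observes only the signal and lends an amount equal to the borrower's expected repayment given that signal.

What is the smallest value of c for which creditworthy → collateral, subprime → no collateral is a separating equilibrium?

97

Under separation: collateral → creditworthy (pays 202); no collateral → subprime (pays 114).
Creditworthy: 202 − 14 = 188 ≥ 114 − 14 = 100. Holds regardless of c. ✓
Subprime: 114 − 9 ≥ 202 − c, so c ≥ 202 − 105 = 97.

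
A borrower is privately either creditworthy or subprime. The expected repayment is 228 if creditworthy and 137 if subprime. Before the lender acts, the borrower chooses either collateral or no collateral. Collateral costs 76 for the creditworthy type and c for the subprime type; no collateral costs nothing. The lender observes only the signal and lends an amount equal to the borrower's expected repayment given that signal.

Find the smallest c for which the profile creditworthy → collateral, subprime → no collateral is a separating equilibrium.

Under separation: collateral → creditworthy (pays 228); no collateral → subprime (pays 137).
Creditworthy: 228 − 76 = 152 ≥ 137 − 0 = 137. Holds regardless of c. ✓
Subprime: 137 − 0 ≥ 228 − c, so c ≥ 228 − 137 = 91.

91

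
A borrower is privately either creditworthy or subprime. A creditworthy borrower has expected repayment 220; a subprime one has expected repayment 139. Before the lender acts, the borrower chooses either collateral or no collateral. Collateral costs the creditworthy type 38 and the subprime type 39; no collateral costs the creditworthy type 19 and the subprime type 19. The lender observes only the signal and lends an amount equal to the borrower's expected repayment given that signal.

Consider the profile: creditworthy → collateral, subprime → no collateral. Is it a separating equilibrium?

No

If types separate, collateral earns payment 220 and no collateral earns 139.
Creditworthy: collateral gives 220 − 38 = 182; no collateral gives 139 − 19 = 120. No deviation. ✓
Subprime: no collateral gives 139 − 19 = 120; collateral gives 220 − 39 = 181. Would deviate. ✗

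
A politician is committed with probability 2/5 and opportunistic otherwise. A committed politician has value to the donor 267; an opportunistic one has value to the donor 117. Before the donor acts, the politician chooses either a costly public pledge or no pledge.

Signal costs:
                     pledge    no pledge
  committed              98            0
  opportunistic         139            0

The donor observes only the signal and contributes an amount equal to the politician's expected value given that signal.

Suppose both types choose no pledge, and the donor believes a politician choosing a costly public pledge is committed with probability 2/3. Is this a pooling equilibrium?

On the equilibrium path (no pledge) the donor holds the prior 2/5 and pays 2/5·267 + 3/5·117 = 177. Off-path (pledge) belief 2/3 gives 2/3·267 + 1/3·117 = 217.
Committed: no pledge gives 177 − 0 = 177; pledge gives 217 − 98 = 119. Stays. ✓
Opportunistic: no pledge gives 177 − 0 = 177; pledge gives 217 − 139 = 78. Stays. ✓
Beliefs are Bayes-consistent on-path and both types best-respond.

Yes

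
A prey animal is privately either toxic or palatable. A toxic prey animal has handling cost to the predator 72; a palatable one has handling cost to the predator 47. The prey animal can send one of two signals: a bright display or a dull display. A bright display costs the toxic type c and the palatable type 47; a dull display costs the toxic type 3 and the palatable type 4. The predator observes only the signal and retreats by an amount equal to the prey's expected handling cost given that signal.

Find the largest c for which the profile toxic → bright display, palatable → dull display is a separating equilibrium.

Under separation: bright display → toxic (pays 72); dull display → palatable (pays 47).
Palatable: 47 − 4 = 43 ≥ 72 − 47 = 25. Holds regardless of c. ✓
Toxic: 72 − c ≥ 47 − 3, so c ≤ 72 − 44 = 28.

28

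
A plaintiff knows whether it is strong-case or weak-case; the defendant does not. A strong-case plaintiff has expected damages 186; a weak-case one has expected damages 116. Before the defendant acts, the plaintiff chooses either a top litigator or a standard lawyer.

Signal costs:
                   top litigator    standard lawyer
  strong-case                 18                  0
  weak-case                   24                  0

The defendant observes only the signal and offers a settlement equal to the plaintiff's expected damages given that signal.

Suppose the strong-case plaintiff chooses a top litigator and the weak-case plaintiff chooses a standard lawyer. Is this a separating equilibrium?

If types separate, top litigator earns payment 186 and standard lawyer earns 116.
Strong-case: top litigator gives 186 − 18 = 168; standard lawyer gives 116 − 0 = 116. No deviation. ✓
Weak-case: standard lawyer gives 116 − 0 = 116; top litigator gives 186 − 24 = 162. Would deviate. ✗

No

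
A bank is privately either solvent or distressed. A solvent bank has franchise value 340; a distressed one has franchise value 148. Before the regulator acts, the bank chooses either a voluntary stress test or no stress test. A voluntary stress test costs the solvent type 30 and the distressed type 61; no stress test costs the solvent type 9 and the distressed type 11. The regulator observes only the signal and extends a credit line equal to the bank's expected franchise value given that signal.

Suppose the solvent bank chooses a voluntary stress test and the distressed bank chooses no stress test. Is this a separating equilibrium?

No

If types separate, stress test earns payment 340 and no stress test earns 148.
Solvent: stress test gives 340 − 30 = 310; no stress test gives 148 − 9 = 139. No deviation. ✓
Distressed: no stress test gives 148 − 11 = 137; stress test gives 340 − 61 = 279. Would deviate. ✗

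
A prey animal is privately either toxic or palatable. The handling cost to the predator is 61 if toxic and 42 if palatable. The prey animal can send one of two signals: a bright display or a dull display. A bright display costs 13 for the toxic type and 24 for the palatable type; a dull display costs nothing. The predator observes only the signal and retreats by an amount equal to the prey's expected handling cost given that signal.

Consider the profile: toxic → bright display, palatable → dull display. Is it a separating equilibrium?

Yes

Under separation the predator infers type exactly: bright display → toxic (pays 61), dull display → palatable (pays 42).
Toxic: bright display gives 61 − 13 = 48; dull display gives 42 − 0 = 42. No deviation. ✓
Palatable: dull display gives 42 − 0 = 42; bright display gives 61 − 24 = 37. No deviation. ✓
Both incentive constraints hold.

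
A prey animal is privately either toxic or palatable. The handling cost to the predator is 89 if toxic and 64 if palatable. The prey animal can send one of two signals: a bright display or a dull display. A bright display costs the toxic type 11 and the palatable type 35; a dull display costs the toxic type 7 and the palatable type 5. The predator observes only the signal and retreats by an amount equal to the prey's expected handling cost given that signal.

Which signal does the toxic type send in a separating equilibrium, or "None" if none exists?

bright display

Try toxic → bright display, palatable → dull display:
  Under separation the predator infers type exactly: bright display → toxic (pays 89), dull display → palatable (pays 64).
  Toxic: bright display gives 89 − 11 = 78; dull display gives 64 − 7 = 57. No deviation. ✓
  Palatable: dull display gives 64 − 5 = 59; bright display gives 89 − 35 = 54. No deviation. ✓
Both hold — the toxic type sends bright display.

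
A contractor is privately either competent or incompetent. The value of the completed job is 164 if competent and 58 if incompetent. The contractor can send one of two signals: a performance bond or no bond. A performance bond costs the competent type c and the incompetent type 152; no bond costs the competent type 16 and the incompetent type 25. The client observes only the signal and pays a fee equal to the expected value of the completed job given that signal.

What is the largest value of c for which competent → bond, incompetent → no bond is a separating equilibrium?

Under separation: bond → competent (pays 164); no bond → incompetent (pays 58).
Incompetent: 58 − 25 = 33 ≥ 164 − 152 = 12. Holds regardless of c. ✓
Competent: 164 − c ≥ 58 − 16, so c ≤ 164 − 42 = 122.

122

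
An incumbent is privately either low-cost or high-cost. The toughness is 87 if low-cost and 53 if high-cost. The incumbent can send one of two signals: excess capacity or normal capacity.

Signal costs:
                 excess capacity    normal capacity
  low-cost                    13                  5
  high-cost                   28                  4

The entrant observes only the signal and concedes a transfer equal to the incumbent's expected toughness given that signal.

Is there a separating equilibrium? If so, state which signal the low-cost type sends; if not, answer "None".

Try low-cost → excess capacity, high-cost → normal capacity:
  If types separate, excess capacity earns payment 87 and normal capacity earns 53.
  Low-cost: excess capacity gives 87 − 13 = 74; normal capacity gives 53 − 5 = 48. No deviation. ✓
  High-cost: normal capacity gives 53 − 4 = 49; excess capacity gives 87 − 28 = 59. Would deviate. ✗
Try low-cost → normal capacity, high-cost → excess capacity:
  If types separate, normal capacity earns payment 87 and excess capacity earns 53.
  Low-cost: normal capacity gives 87 − 5 = 82; excess capacity gives 53 − 13 = 40. No deviation. ✓
  High-cost: excess capacity gives 53 − 28 = 25; normal capacity gives 87 − 4 = 83. Would deviate. ✗
Neither assignment is incentive-compatible.

None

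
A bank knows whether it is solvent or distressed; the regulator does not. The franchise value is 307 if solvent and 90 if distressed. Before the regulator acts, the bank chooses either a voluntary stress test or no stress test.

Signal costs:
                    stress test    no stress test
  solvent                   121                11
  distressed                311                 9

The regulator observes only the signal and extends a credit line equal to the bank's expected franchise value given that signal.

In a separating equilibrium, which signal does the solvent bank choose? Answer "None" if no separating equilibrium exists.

Try solvent → stress test, distressed → no stress test:
  Under separation the regulator infers type exactly: stress test → solvent (pays 307), no stress test → distressed (pays 90).
  Solvent: stress test gives 307 − 121 = 186; no stress test gives 90 − 11 = 79. No deviation. ✓
  Distressed: no stress test gives 90 − 9 = 81; stress test gives 307 − 311 = -4. No deviation. ✓
Both hold — the solvent type sends stress test.

stress test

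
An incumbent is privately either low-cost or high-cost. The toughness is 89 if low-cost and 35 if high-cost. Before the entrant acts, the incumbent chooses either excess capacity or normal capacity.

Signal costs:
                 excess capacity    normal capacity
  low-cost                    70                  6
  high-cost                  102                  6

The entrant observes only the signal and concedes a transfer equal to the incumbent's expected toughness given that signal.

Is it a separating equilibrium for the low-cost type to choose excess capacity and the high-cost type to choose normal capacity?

If types separate, excess capacity earns payment 89 and normal capacity earns 35.
Low-cost: excess capacity gives 89 − 70 = 19; normal capacity gives 35 − 6 = 29. Would deviate. ✗
High-cost: normal capacity gives 35 − 6 = 29; excess capacity gives 89 − 102 = -13. No deviation. ✓

No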